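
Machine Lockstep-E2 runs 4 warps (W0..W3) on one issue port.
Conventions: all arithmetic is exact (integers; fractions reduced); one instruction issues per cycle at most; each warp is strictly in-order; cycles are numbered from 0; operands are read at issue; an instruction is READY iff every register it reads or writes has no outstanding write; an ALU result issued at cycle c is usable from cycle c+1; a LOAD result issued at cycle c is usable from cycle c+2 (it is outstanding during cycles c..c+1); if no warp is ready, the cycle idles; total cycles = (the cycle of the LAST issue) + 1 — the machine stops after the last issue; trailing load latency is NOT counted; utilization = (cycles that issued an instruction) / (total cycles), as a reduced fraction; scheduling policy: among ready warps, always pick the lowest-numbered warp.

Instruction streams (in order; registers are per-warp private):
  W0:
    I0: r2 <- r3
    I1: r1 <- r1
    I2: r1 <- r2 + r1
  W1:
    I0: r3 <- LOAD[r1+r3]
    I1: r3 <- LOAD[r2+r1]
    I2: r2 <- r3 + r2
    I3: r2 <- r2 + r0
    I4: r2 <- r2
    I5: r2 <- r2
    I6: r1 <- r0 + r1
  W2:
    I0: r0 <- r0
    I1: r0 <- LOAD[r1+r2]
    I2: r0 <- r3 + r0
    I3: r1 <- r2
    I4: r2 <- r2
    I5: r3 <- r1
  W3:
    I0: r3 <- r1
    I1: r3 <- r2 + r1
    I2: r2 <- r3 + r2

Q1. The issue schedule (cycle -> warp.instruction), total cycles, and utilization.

cycle 0: W0.I0
cycle 1: W0.I1
cycle 2: W0.I2
cycle 3: W1.I0
cycle 4: W2.I0
cycle 5: W1.I1
cycle 6: W2.I1
cycle 7: W1.I2
cycle 8: W1.I3
cycle 9: W1.I4
cycle 10: W1.I5
cycle 11: W1.I6
cycle 12: W2.I2
cycle 13: W2.I3
cycle 14: W2.I4
cycle 15: W2.I5
cycle 16: W3.I0
cycle 17: W3.I1
cycle 18: W3.I2

Answer: 19 cycles, utilization 1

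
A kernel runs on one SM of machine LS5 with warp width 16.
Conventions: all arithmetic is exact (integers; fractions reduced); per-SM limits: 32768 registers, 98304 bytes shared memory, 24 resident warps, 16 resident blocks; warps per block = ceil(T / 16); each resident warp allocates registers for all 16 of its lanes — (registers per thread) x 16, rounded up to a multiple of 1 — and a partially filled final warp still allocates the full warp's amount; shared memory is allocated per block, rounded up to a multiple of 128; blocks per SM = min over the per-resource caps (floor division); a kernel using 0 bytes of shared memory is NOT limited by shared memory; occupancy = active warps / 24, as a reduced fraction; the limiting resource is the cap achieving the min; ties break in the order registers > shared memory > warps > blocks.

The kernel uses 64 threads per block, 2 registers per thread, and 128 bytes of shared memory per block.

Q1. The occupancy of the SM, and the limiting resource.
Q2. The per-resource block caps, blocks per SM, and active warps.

Answer: occupancy 1, limited by warps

registers: 256 blocks
shared memory: 768 blocks
warps: 6 blocks
blocks: 16 blocks

Answer: 6 blocks, 24 active warps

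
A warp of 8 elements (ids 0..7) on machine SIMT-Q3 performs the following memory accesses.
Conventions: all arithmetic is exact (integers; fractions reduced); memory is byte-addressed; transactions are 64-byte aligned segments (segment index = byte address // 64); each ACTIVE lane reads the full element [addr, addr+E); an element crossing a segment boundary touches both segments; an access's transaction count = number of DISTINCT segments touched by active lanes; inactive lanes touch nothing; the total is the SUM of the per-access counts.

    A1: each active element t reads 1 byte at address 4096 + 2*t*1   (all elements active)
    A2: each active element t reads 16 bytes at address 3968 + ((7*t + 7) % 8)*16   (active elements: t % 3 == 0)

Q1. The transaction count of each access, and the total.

A1: 1 transaction
A2: 2 transactions

Answer: 1,2; total 3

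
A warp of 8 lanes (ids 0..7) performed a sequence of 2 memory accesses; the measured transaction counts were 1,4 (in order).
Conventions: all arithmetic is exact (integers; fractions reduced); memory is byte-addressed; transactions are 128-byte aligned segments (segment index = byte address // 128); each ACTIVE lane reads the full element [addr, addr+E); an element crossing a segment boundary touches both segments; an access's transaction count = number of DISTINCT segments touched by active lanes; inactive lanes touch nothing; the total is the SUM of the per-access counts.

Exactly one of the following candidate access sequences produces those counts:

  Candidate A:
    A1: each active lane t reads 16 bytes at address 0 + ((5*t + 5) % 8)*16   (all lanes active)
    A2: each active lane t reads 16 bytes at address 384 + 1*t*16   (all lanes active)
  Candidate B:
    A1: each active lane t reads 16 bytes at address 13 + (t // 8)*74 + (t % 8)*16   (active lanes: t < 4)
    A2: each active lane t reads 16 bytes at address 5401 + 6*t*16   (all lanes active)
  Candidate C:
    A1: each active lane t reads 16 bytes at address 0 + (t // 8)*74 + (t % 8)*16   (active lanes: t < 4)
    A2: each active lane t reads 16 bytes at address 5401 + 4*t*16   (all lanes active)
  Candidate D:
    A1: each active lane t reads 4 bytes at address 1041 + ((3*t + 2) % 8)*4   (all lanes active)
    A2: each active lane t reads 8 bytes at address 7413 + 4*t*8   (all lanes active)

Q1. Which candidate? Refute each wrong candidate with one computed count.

A: A2 gives 1 transaction, not 4
B: A2 gives 6 transactions, not 4
D: A2 gives 3 transactions, not 4
C: all counts match (1,4)

Answer: C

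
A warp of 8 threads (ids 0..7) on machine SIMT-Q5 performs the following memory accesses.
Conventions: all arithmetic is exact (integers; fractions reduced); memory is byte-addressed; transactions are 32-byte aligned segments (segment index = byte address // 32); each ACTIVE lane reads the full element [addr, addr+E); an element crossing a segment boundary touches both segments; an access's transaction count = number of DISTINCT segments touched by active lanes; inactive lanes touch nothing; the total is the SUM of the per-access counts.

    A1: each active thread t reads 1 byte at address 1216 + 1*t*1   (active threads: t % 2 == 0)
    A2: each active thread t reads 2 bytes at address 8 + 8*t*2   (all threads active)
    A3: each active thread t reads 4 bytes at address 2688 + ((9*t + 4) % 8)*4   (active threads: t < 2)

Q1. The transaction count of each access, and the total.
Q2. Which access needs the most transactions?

A1: 1 transaction
A2: 4 transactions
A3: 1 transaction

Answer: 1,4,1; total 6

Answer: A2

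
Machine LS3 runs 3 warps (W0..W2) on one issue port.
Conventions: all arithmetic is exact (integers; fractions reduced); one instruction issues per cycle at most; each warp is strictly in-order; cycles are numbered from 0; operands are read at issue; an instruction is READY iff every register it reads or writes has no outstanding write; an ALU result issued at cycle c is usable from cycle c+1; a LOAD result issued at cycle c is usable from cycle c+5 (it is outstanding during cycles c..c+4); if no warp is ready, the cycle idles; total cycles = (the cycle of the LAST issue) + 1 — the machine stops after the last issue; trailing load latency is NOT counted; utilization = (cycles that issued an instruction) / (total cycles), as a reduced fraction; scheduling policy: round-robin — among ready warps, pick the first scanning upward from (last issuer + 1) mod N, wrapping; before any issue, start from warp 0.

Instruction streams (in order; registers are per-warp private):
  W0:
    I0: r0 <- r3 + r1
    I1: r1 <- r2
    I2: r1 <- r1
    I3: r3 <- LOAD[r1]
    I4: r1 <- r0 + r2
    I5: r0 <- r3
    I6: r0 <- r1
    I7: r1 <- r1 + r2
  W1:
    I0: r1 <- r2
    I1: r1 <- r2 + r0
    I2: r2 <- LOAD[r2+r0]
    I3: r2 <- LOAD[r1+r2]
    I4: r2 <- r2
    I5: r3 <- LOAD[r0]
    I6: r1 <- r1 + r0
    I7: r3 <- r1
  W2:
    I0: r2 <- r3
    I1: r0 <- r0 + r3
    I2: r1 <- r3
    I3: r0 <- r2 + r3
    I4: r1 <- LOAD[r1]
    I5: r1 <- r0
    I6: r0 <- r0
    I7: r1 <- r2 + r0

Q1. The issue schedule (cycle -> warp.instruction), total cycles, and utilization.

cycle 0: W0.I0
cycle 1: W1.I0
cycle 2: W2.I0
cycle 3: W0.I1
cycle 4: W1.I1
cycle 5: W2.I1
cycle 6: W0.I2
cycle 7: W1.I2
cycle 8: W2.I2
cycle 9: W0.I3
cycle 10: W2.I3
cycle 11: W0.I4
cycle 12: W1.I3
cycle 13: W2.I4
cycle 14: W0.I5
cycle 15: W0.I6
cycle 16: W0.I7
cycle 17: W1.I4
cycle 18: W2.I5
cycle 19: W1.I5
cycle 20: W2.I6
cycle 21: W1.I6
cycle 22: W2.I7
cycle 23: idle
cycle 24: W1.I7

Answer: 25 cycles, utilization 24/25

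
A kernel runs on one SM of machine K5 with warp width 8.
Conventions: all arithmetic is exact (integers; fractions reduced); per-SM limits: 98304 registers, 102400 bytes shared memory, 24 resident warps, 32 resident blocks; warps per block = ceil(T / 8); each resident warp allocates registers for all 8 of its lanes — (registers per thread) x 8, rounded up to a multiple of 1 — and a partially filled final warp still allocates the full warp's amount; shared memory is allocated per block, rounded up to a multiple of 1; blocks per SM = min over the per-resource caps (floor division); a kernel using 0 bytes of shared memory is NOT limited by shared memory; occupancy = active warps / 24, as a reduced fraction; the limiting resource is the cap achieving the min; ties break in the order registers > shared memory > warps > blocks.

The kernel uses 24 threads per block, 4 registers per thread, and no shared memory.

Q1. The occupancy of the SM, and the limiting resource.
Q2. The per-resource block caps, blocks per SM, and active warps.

Answer: occupancy 1, limited by warps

registers: 1024 blocks
shared memory: no limit (kernel uses none)
warps: 8 blocks
blocks: 32 blocks

Answer: 8 blocks, 24 active warps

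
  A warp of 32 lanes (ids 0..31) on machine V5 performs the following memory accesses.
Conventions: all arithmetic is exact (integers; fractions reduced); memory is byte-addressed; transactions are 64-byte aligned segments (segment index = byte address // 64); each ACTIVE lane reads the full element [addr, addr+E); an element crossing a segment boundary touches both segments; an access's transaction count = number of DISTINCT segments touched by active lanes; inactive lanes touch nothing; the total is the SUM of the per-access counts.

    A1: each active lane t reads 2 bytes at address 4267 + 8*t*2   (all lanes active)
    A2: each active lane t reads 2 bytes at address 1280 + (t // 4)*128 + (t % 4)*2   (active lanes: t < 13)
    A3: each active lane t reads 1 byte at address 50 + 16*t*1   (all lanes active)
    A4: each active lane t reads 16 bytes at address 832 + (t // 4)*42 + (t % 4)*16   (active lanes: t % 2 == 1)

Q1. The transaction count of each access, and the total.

A1: 9 transactions
A2: 4 transactions
A3: 9 transactions
A4: 6 transactions

Answer: 9,4,9,6; total 28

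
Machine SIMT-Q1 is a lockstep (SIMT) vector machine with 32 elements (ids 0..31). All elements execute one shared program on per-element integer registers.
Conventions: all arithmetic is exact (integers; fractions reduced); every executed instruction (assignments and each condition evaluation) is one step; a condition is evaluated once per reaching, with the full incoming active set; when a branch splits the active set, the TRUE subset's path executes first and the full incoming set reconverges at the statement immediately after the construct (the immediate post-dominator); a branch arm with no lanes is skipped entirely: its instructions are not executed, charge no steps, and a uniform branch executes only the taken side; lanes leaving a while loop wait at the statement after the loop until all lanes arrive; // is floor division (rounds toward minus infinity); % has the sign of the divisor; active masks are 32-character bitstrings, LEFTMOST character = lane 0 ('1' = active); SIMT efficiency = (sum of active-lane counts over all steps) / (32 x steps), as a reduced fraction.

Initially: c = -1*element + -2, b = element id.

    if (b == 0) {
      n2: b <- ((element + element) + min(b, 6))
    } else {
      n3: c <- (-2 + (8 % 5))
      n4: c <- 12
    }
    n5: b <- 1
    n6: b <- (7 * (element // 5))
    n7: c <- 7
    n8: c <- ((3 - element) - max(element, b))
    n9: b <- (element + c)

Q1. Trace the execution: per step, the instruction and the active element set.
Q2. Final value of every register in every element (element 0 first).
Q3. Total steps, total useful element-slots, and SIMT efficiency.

step 0: eval (b == 0)                11111111111111111111111111111111
step 1: b <- ((element + element) + min(b, 6)) 10000000000000000000000000000000
step 2: c <- (-2 + (8 % 5))          01111111111111111111111111111111
step 3: c <- 12                      01111111111111111111111111111111
step 4: b <- 1                       11111111111111111111111111111111
step 5: b <- (7 * (element // 5))    11111111111111111111111111111111
step 6: c <- 7                       11111111111111111111111111111111
step 7: c <- ((3 - element) - max(element, b)) 11111111111111111111111111111111
step 8: b <- (element + c)           11111111111111111111111111111111

Answer: 9 steps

c: 3,1,-1,-3,-5,-9,-10,-11,-13,-15,-21,-22,-23,-24,-25,-33,-34,-35,-36,-37,-45,-46,-47,-48,-49,-57,-58,-59,-60,-61,-69,-70
b: 3,2,1,0,-1,-4,-4,-4,-5,-6,-11,-11,-11,-11,-11,-18,-18,-18,-18,-18,-25,-25,-25,-25,-25,-32,-32,-32,-32,-32,-39,-39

steps = 9; useful = 255; efficiency = 255/288 = 85/96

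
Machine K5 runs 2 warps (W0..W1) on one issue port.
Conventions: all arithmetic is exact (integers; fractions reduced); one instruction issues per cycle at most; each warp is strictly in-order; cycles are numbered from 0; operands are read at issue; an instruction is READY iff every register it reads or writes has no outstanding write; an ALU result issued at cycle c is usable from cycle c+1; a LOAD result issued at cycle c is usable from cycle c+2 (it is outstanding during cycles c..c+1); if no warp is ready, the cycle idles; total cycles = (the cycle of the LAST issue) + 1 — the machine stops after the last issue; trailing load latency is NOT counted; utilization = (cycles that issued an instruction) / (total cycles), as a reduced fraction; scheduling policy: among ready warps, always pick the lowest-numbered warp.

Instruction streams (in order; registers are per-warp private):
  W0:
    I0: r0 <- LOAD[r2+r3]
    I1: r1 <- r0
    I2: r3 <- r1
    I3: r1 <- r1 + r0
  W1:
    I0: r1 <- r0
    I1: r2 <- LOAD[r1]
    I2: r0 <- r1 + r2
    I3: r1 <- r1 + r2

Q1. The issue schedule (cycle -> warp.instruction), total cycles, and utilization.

cycle 0: W0.I0
cycle 1: W1.I0
cycle 2: W0.I1
cycle 3: W0.I2
cycle 4: W0.I3
cycle 5: W1.I1
cycle 6: idle
cycle 7: W1.I2
cycle 8: W1.I3

Answer: 9 cycles, utilization 8/9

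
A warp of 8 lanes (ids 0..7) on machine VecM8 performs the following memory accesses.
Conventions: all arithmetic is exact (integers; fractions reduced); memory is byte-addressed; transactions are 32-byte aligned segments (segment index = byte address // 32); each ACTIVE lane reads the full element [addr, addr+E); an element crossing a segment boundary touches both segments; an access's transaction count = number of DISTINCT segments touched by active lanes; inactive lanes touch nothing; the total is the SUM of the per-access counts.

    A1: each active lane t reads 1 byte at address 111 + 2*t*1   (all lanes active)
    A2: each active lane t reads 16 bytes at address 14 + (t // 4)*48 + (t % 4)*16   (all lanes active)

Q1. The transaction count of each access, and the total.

A1: 1 transaction
A2: 4 transactions

Answer: 1,4; total 5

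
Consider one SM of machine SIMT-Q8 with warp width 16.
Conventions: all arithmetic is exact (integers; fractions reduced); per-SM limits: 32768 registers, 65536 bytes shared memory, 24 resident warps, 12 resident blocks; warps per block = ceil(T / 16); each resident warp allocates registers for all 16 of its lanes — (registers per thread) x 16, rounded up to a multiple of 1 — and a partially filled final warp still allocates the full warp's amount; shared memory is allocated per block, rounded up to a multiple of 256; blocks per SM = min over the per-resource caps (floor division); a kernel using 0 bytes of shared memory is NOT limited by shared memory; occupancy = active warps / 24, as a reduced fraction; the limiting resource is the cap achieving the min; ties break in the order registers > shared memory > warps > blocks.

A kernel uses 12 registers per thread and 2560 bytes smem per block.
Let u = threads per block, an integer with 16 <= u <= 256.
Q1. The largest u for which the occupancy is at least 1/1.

Answer: u = 192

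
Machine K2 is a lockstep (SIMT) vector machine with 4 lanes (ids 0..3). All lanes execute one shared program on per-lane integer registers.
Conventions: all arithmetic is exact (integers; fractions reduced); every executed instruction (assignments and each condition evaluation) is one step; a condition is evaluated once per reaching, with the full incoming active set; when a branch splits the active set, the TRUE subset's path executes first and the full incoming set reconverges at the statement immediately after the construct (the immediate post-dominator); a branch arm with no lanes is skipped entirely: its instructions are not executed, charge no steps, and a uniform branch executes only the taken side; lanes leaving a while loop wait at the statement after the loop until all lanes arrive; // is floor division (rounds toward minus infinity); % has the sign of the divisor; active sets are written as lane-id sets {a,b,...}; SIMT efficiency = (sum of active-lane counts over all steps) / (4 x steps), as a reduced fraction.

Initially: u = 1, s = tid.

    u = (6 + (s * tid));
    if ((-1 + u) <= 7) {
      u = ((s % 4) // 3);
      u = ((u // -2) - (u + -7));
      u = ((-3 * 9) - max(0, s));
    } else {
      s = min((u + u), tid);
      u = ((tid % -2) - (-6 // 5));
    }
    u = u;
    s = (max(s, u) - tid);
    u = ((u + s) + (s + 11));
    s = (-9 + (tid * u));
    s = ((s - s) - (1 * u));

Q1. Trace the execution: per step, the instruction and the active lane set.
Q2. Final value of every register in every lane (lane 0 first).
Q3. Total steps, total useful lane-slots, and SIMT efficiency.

step 0: u <- (6 + (s * tid))         {0,1,2,3}
step 1: eval ((-1 + u) <= 7)         {0,1,2,3}
step 2: u <- ((s % 4) // 3)          {0,1}
step 3: u <- ((u // -2) - (u + -7))  {0,1}
step 4: u <- ((-3 * 9) - max(0, s))  {0,1}
step 5: s <- min((u + u), tid)       {2,3}
step 6: u <- ((tid % -2) - (-6 // 5)) {2,3}
step 7: u <- u                       {0,1,2,3}
step 8: s <- (max(s, u) - tid)       {0,1,2,3}
step 9: u <- ((u + s) + (s + 11))    {0,1,2,3}
step 10: s <- (-9 + (tid * u))        {0,1,2,3}
step 11: s <- ((s - s) - (1 * u))     {0,1,2,3}

Answer: 12 steps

u: -16,-17,13,12
s: 16,17,-13,-12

steps = 12; useful = 38; efficiency = 38/48 = 19/24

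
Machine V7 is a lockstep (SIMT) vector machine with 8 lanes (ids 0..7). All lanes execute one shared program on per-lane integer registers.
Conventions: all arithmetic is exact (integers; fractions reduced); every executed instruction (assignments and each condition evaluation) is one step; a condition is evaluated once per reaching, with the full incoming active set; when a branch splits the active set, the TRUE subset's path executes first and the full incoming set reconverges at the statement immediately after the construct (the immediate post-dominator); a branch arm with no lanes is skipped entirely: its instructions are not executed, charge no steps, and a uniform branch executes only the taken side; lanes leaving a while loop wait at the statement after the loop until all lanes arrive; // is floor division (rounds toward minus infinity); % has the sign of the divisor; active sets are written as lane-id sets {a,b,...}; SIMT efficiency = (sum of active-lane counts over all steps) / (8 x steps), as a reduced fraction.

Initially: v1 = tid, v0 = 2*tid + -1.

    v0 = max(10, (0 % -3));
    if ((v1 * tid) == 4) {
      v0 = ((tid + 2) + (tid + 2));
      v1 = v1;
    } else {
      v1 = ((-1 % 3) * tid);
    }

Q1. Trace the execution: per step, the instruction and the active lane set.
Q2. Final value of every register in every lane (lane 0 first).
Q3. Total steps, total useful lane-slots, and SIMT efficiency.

step 0: v0 <- max(10, (0 % -3))      {0,1,2,3,4,5,6,7}
step 1: eval ((v1 * tid) == 4)       {0,1,2,3,4,5,6,7}
step 2: v0 <- ((tid + 2) + (tid + 2)) {2}
step 3: v1 <- v1                     {2}
step 4: v1 <- ((-1 % 3) * tid)       {0,1,3,4,5,6,7}

Answer: 5 steps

v1: 0,2,2,6,8,10,12,14
v0: 10,10,8,10,10,10,10,10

steps = 5; useful = 25; efficiency = 25/40 = 5/8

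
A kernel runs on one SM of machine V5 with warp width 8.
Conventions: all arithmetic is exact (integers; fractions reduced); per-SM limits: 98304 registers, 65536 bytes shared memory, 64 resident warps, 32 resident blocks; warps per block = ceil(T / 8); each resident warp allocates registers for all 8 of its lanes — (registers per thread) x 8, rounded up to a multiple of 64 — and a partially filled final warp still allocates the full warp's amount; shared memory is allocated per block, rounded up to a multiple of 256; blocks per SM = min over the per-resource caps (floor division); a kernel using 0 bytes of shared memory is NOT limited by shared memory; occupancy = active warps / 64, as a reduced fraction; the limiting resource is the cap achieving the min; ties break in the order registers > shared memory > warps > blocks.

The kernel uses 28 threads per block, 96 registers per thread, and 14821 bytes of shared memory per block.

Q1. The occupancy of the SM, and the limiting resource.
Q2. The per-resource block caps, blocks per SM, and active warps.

Answer: occupancy 1/4, limited by shared memory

registers: 32 blocks
shared memory: 4 blocks
warps: 16 blocks
blocks: 32 blocks

Answer: 4 blocks, 16 active warps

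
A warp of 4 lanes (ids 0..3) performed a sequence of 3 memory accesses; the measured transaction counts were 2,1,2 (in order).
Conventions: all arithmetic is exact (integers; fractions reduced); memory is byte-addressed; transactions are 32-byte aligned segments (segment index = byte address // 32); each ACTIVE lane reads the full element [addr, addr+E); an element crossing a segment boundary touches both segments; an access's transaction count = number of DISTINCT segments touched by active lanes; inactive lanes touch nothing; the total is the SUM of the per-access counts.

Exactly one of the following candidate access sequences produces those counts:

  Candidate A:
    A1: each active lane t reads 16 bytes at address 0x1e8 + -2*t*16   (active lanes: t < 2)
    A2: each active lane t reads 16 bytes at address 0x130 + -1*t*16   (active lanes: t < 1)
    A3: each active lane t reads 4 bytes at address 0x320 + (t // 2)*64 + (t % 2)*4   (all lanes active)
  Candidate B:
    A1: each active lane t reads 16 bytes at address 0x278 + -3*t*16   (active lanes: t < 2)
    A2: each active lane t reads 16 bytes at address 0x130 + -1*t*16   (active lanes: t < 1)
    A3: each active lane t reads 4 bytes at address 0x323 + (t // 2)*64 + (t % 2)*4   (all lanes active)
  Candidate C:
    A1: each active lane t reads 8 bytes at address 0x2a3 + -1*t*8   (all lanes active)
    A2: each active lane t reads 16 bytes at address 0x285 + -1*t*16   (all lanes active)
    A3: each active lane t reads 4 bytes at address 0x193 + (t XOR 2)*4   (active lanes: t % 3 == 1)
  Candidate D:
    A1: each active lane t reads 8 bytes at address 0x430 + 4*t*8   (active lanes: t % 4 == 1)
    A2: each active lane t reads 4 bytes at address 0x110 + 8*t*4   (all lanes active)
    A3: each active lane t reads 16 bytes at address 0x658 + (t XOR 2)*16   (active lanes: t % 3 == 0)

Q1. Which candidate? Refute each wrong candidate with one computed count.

B: A1 gives 3 transactions, not 2
C: A2 gives 3 transactions, not 1
D: A1 gives 1 transaction, not 2
A: all counts match (2,1,2)

Answer: A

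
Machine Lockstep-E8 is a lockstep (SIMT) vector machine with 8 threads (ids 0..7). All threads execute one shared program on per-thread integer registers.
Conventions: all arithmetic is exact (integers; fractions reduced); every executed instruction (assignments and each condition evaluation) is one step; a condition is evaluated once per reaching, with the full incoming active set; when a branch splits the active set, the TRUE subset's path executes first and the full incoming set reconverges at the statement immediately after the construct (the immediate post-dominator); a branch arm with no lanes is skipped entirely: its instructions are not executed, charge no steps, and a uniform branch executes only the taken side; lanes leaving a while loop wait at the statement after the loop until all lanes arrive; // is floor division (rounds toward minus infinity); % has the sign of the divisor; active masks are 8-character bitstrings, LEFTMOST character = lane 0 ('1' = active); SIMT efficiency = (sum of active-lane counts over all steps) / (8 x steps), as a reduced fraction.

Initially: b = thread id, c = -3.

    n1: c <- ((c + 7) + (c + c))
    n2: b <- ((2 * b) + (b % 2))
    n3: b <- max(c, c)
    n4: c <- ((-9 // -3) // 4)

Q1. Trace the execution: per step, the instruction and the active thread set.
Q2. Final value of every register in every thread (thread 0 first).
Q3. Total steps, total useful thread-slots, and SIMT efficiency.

step 0: c <- ((c + 7) + (c + c))     11111111
step 1: b <- ((2 * b) + (b % 2))     11111111
step 2: b <- max(c, c)               11111111
step 3: c <- ((-9 // -3) // 4)       11111111

Answer: 4 steps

b: -2,-2,-2,-2,-2,-2,-2,-2
c: 0,0,0,0,0,0,0,0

steps = 4; useful = 32; efficiency = 32/32 = 1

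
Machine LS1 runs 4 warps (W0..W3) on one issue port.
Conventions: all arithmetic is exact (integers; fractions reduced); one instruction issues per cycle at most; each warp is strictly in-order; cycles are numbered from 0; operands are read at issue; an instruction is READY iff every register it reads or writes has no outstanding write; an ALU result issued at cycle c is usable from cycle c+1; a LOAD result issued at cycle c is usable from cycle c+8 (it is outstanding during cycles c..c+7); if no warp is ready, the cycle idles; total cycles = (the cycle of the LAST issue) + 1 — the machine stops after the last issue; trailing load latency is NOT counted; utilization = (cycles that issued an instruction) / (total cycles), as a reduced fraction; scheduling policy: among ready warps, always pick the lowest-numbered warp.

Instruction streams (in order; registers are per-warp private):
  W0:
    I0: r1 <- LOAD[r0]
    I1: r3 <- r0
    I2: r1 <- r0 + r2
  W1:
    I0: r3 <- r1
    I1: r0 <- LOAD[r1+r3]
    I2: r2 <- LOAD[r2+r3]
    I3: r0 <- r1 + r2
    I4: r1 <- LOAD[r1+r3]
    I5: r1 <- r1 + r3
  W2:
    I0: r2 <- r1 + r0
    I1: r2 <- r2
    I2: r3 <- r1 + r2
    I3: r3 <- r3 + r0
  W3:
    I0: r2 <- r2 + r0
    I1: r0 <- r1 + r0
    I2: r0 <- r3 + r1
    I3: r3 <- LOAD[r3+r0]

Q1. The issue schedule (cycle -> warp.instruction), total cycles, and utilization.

cycle 0: W0.I0
cycle 1: W0.I1
cycle 2: W1.I0
cycle 3: W1.I1
cycle 4: W1.I2
cycle 5: W2.I0
cycle 6: W2.I1
cycle 7: W2.I2
cycle 8: W0.I2
cycle 9: W2.I3
cycle 10: W3.I0
cycle 11: W3.I1
cycle 12: W1.I3
cycle 13: W1.I4
cycle 14: W3.I2
cycle 15: W3.I3
cycle 16: idle
cycle 17: idle
cycle 18: idle
cycle 19: idle
cycle 20: idle
cycle 21: W1.I5

Answer: 22 cycles, utilization 17/22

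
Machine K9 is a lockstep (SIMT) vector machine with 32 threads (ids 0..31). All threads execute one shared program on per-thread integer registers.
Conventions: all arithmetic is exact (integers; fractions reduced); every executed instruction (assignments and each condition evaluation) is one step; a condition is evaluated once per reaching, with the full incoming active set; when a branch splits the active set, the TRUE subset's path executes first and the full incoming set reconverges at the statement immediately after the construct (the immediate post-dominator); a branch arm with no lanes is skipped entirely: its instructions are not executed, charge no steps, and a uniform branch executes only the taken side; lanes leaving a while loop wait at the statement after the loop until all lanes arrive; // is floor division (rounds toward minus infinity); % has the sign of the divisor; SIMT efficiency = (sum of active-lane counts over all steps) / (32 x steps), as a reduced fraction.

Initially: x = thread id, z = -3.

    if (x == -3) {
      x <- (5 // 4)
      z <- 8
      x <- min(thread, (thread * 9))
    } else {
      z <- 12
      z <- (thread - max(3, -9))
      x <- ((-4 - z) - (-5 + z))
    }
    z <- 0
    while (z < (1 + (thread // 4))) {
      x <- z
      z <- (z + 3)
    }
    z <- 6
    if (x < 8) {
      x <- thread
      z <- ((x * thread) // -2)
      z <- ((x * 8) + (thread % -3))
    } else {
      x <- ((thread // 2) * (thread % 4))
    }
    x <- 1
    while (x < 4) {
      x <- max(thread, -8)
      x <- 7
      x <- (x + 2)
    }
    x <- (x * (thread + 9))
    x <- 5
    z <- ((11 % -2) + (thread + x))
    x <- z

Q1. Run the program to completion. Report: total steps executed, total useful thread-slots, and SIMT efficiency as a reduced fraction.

Answer: 30 steps, 852 useful, 71/80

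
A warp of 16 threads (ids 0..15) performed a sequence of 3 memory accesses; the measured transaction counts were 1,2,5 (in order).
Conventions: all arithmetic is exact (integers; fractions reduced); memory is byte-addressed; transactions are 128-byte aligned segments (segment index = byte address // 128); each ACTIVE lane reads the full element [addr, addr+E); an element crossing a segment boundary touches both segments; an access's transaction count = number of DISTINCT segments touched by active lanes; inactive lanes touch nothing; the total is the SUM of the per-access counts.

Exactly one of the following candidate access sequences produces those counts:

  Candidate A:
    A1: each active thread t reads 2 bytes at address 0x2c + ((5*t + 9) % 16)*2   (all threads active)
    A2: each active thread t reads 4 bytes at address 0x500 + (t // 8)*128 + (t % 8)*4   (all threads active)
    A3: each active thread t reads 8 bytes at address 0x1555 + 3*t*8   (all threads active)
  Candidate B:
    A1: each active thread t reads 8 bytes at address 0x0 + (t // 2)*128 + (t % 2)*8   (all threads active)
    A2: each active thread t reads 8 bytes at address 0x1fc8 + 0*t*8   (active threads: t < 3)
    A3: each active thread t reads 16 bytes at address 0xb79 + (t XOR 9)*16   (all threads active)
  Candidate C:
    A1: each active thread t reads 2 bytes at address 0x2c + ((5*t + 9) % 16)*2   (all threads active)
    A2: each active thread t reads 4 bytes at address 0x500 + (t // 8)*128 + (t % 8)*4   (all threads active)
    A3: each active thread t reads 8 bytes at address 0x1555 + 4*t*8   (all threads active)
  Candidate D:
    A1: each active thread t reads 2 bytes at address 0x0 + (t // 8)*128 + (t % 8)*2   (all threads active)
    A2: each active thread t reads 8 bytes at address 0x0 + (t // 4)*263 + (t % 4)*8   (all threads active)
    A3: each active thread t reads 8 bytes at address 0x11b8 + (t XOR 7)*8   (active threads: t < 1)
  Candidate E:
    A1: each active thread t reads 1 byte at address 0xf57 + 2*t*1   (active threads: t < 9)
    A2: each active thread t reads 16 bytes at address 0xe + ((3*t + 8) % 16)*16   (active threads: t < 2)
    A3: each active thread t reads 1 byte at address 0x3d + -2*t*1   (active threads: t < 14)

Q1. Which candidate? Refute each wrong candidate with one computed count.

A: A3 gives 4 transactions, not 5
B: A1 gives 8 transactions, not 1
D: A1 gives 2 transactions, not 1
E: A2 gives 1 transaction, not 2
C: all counts match (1,2,5)

Answer: C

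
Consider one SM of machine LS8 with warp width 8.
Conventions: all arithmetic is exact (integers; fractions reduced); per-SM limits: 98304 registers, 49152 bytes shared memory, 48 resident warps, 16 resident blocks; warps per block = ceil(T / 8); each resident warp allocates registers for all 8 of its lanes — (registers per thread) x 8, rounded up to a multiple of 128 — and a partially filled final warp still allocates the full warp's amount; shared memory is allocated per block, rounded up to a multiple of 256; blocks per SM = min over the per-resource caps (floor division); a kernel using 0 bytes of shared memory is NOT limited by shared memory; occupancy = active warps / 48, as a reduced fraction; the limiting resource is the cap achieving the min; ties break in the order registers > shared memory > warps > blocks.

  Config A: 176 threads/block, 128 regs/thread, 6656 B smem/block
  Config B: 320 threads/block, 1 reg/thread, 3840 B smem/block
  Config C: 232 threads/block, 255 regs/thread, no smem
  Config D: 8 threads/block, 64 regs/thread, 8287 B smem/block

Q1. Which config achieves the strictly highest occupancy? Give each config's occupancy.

occupancies: A 11/12, B 5/6, C 29/48, D 5/48

Answer: A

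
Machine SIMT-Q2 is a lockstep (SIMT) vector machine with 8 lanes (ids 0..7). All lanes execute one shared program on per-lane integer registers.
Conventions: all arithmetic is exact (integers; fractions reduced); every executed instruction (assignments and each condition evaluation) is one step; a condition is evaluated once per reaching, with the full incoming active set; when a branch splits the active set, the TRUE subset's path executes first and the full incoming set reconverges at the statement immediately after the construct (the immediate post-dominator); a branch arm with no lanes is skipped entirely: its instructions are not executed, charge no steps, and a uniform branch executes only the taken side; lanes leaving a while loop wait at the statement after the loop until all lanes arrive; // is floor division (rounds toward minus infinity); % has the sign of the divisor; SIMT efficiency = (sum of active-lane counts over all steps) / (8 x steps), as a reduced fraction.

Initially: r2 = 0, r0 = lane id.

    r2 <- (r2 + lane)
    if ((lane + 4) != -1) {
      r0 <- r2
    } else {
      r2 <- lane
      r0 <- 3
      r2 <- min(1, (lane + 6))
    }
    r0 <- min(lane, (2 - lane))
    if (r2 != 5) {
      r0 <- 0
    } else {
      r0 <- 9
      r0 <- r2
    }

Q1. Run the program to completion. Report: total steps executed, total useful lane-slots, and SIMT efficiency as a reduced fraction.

Answer: 8 steps, 49 useful, 49/64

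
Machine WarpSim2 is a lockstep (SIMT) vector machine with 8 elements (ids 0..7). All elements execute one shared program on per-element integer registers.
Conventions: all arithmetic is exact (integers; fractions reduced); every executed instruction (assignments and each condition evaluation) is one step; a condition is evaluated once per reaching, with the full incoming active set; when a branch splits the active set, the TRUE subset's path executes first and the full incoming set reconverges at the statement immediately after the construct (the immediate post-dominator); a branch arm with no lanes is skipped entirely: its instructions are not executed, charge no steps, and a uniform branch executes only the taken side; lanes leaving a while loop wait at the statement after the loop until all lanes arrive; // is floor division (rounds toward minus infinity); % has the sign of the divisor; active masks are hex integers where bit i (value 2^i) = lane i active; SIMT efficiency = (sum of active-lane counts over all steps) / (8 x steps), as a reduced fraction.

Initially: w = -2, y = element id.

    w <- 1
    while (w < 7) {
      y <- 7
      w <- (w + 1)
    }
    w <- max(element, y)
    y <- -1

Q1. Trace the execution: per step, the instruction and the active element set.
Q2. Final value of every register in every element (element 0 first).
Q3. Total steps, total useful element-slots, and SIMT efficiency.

step 0: w <- 1                       0xff
step 1: eval (w < 7)                 0xff
step 2: y <- 7                       0xff
step 3: w <- (w + 1)                 0xff
step 4: eval (w < 7)                 0xff
step 5: y <- 7                       0xff
step 6: w <- (w + 1)                 0xff
step 7: eval (w < 7)                 0xff
step 8: y <- 7                       0xff
step 9: w <- (w + 1)                 0xff
step 10: eval (w < 7)                 0xff
step 11: y <- 7                       0xff
step 12: w <- (w + 1)                 0xff
step 13: eval (w < 7)                 0xff
step 14: y <- 7                       0xff
step 15: w <- (w + 1)                 0xff
step 16: eval (w < 7)                 0xff
step 17: y <- 7                       0xff
step 18: w <- (w + 1)                 0xff
step 19: eval (w < 7)                 0xff
step 20: w <- max(element, y)         0xff
step 21: y <- -1                      0xff

Answer: 22 steps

w: 7,7,7,7,7,7,7,7
y: -1,-1,-1,-1,-1,-1,-1,-1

steps = 22; useful = 176; efficiency = 176/176 = 1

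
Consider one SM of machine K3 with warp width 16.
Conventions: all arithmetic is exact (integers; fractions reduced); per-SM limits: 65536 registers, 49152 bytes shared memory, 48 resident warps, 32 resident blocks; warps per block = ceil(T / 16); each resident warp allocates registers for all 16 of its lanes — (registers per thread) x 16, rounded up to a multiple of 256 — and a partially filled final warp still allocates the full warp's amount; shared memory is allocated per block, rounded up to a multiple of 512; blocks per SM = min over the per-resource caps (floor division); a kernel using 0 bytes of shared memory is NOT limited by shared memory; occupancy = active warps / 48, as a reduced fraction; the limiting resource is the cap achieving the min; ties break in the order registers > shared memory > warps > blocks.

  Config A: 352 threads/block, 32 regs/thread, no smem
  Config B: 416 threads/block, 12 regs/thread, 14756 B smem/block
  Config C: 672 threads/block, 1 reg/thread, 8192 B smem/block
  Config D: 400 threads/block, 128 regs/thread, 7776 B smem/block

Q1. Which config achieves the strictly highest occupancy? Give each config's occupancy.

occupancies: A 11/12, B 13/24, C 7/8, D 25/48

Answer: A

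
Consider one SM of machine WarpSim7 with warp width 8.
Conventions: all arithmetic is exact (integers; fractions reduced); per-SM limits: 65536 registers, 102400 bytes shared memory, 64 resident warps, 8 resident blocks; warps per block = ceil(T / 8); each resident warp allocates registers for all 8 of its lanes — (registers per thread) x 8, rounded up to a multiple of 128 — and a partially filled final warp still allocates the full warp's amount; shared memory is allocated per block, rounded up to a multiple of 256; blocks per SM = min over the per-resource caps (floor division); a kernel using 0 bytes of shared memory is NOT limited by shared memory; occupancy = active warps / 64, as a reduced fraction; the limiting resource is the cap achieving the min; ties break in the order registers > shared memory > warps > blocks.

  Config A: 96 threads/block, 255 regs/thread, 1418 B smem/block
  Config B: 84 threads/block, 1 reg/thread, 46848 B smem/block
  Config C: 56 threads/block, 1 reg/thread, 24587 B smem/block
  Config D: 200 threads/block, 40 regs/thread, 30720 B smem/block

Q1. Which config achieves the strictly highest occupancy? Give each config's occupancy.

occupancies: A 3/8, B 11/32, C 7/16, D 25/32

Answer: D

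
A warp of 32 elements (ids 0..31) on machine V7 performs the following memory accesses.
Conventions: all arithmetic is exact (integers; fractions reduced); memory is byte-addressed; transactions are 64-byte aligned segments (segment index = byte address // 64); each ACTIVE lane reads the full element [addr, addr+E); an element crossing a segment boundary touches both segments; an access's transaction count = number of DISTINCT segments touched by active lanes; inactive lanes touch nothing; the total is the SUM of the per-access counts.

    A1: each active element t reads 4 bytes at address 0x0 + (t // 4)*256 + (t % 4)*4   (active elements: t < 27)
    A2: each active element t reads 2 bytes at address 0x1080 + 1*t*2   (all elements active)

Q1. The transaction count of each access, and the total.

A1: 7 transactions
A2: 1 transaction

Answer: 7,1; total 8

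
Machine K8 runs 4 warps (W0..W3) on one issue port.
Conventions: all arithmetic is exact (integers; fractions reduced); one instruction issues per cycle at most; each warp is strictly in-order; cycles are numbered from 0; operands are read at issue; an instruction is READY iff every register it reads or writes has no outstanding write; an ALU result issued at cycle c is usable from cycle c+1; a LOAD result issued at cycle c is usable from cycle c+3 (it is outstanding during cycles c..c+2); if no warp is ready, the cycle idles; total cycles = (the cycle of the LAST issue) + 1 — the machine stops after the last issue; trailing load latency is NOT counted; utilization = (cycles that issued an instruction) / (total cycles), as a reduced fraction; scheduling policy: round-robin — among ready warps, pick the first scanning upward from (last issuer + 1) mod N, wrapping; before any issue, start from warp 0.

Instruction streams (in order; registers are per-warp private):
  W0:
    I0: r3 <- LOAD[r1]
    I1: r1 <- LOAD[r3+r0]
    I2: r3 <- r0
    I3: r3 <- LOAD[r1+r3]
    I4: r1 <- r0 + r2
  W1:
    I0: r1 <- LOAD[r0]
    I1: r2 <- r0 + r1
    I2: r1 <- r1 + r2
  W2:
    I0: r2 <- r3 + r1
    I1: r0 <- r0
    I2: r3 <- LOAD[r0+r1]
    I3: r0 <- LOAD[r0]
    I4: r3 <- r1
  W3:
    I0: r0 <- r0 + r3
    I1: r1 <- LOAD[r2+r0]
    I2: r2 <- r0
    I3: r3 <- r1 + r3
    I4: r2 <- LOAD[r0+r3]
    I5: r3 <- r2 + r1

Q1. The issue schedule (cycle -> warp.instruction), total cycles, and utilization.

cycle 0: W0.I0
cycle 1: W1.I0
cycle 2: W2.I0
cycle 3: W3.I0
cycle 4: W0.I1
cycle 5: W1.I1
cycle 6: W2.I1
cycle 7: W3.I1
cycle 8: W0.I2
cycle 9: W1.I2
cycle 10: W2.I2
cycle 11: W3.I2
cycle 12: W0.I3
cycle 13: W2.I3
cycle 14: W3.I3
cycle 15: W0.I4
cycle 16: W2.I4
cycle 17: W3.I4
cycle 18: idle
cycle 19: idle
cycle 20: W3.I5

Answer: 21 cycles, utilization 19/21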